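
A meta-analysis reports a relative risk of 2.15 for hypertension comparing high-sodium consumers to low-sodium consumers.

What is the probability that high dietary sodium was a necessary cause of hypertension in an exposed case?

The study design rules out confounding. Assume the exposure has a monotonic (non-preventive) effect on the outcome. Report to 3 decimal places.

PN ≈ 0.535

Under exogeneity and monotonicity, PN = (RR − 1) / RR = 1 − 1/RR.
PN = (2.15 − 1) / 2.15 = 1.15 / 2.15 ≈ 0.5349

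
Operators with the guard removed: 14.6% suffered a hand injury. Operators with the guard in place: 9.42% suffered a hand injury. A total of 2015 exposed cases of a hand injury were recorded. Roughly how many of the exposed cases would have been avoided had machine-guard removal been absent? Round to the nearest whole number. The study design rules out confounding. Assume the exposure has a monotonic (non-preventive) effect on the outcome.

p₁ = 0.146, p₀ = 0.0942.
PN = (p₁ − p₀)/p₁ = (0.146 − 0.0942) / 0.146 ≈ 0.35479.
Attributable cases ≈ PN × (exposed cases) = 0.35479 × 2015 ≈ 714.91.

about 715 cases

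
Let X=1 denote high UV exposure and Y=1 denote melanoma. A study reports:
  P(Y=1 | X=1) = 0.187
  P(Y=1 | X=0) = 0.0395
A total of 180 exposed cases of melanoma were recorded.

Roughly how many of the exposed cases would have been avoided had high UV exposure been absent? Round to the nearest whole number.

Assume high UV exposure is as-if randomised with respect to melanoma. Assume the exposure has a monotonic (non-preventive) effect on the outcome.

Let p₁ = 0.187, p₀ = 0.0395.
PN = (p₁ − p₀)/p₁ = (0.187 − 0.0395) / 0.187 ≈ 0.78877.
Attributable cases ≈ PN × (exposed cases) = 0.78877 × 180 ≈ 141.98.

about 142 cases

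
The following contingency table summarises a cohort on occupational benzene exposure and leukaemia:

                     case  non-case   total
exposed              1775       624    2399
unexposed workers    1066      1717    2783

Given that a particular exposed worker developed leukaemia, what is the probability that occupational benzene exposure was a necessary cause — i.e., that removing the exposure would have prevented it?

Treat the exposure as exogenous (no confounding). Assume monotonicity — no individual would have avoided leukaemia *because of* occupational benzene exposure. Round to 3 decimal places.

p₁ = P(outcome | exposed) = 1775/2399 = 0.73989
p₀ = P(outcome | unexposed) = 1066/2783 = 0.38304
Under exogeneity and monotonicity, PN = (p₁ − p₀) / p₁.
PN = (0.73989 − 0.38304) / 0.73989 = 0.35685 / 0.73989 ≈ 0.4823

PN ≈ 0.482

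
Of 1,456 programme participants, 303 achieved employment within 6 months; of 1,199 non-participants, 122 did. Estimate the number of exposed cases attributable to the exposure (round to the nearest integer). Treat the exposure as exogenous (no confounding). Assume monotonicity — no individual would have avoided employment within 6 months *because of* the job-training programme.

p₁ = P(outcome | exposed) = 303/1456 = 0.2081
p₀ = P(outcome | unexposed) = 122/1199 = 0.10175
PN = (p₁ − p₀)/p₁ = (0.2081 − 0.10175) / 0.2081 ≈ 0.51106.
Attributable cases ≈ PN × (exposed cases) = 0.51106 × 303 ≈ 154.85.

about 155 cases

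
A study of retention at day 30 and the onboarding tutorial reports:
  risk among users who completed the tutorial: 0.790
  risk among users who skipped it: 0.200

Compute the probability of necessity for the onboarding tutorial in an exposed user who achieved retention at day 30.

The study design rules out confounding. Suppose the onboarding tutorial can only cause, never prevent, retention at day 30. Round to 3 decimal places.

Let p₁ = 0.79, p₀ = 0.2.
Under exogeneity and monotonicity, PN = (p₁ − p₀) / p₁.
PN = (0.79 − 0.2) / 0.79 = 0.59 / 0.79 ≈ 0.7468

PN ≈ 0.747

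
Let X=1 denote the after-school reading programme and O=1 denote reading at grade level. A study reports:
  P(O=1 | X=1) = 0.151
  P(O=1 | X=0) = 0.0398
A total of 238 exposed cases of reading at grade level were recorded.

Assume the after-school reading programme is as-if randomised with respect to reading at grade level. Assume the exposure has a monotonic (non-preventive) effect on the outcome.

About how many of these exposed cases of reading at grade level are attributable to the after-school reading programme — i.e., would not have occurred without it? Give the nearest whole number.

Let p₁ = 0.151, p₀ = 0.0398.
PN = (p₁ − p₀)/p₁ = (0.151 − 0.0398) / 0.151 ≈ 0.73642.
Attributable cases ≈ PN × (exposed cases) = 0.73642 × 238 ≈ 175.27.

about 175 cases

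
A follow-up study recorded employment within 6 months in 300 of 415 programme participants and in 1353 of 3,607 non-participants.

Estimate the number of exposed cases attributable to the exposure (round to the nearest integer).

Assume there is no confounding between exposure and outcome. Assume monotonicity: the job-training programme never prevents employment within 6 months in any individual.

about 144 cases

p₁ = P(outcome | exposed) = 300/415 = 0.72289
p₀ = P(outcome | unexposed) = 1353/3607 = 0.3751
PN = (p₁ − p₀)/p₁ = (0.72289 − 0.3751) / 0.72289 ≈ 0.48111.
Attributable cases ≈ PN × (exposed cases) = 0.48111 × 300 ≈ 144.33.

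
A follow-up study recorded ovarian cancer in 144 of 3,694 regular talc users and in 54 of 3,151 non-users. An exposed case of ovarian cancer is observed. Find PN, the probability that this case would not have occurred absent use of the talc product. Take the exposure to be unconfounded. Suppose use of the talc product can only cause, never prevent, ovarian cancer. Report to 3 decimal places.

PN ≈ 0.560

p₁ = P(outcome | exposed) = 144/3694 = 0.038982
p₀ = P(outcome | unexposed) = 54/3151 = 0.017137
Under exogeneity and monotonicity, PN = (p₁ − p₀) / p₁.
PN = (0.038982 − 0.017137) / 0.038982 = 0.021845 / 0.038982 ≈ 0.5604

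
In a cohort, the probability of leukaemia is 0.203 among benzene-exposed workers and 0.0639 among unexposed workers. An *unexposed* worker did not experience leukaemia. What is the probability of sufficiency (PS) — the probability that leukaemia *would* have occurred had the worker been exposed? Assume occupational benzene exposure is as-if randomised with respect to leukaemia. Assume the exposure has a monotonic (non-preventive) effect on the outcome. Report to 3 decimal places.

Let p₁ = 0.203, p₀ = 0.0639.
Under exogeneity and monotonicity, PS = (p₁ − p₀) / (1 − p₀).
PS = (0.203 − 0.0639) / (1 − 0.0639) = 0.1391 / 0.9361 ≈ 0.1486

PS ≈ 0.149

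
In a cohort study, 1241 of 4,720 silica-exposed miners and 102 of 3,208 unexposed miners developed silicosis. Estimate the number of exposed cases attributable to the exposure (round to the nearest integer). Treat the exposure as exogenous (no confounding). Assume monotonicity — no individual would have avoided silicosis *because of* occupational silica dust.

p₁ = P(outcome | exposed) = 1241/4720 = 0.26292
p₀ = P(outcome | unexposed) = 102/3208 = 0.031796
PN = (p₁ − p₀)/p₁ = (0.26292 − 0.031796) / 0.26292 ≈ 0.87907.
Attributable cases ≈ PN × (exposed cases) = 0.87907 × 1241 ≈ 1090.93.

about 1091 cases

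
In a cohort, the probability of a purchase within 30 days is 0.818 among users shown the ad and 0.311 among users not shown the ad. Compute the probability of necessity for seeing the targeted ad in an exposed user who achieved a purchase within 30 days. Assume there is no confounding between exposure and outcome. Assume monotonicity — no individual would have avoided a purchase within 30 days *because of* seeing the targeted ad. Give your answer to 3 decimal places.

PN ≈ 0.620

Let p₁ = 0.818, p₀ = 0.311.
Under exogeneity and monotonicity, PN = (p₁ − p₀) / p₁.
PN = (0.818 − 0.311) / 0.818 = 0.507 / 0.818 ≈ 0.6198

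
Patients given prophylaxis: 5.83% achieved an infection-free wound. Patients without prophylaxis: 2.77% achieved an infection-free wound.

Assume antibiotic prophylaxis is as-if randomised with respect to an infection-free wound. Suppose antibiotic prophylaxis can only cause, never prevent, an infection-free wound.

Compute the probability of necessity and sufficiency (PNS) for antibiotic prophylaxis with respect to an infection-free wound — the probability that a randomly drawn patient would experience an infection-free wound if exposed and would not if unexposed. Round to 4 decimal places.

p₁ = 0.0583, p₀ = 0.0277.
Under exogeneity and monotonicity, PNS = p₁ − p₀.
PNS = 0.0583 − 0.0277 = 0.0306

PNS ≈ 0.0306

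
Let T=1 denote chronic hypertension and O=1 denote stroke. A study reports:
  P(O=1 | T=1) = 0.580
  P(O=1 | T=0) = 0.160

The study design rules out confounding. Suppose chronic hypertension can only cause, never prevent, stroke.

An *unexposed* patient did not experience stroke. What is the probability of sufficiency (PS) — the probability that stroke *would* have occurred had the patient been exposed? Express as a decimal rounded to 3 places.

PS ≈ 0.500

Let p₁ = 0.58, p₀ = 0.16.
Under exogeneity and monotonicity, PS = (p₁ − p₀) / (1 − p₀).
PS = (0.58 − 0.16) / (1 − 0.16) = 0.42 / 0.84 ≈ 0.5000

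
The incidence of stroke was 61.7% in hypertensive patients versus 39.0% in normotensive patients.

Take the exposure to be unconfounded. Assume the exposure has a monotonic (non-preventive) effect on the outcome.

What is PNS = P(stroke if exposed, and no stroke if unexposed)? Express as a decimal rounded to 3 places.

PNS ≈ 0.227

p₁ = 0.617, p₀ = 0.39.
Under exogeneity and monotonicity, PNS = p₁ − p₀.
PNS = 0.617 − 0.39 = 0.227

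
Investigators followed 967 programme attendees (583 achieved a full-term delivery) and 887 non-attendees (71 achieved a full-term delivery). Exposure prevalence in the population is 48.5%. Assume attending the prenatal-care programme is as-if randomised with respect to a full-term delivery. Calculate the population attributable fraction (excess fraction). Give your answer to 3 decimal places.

p₁ = P(outcome | exposed) = 583/967 = 0.6029
p₀ = P(outcome | unexposed) = 71/887 = 0.080045
Overall risk P(Y=1) = π·p₁ + (1−π)·p₀ = 0.485×0.6029 + 0.515×0.080045 = 0.33363.
Under exogeneity, PAF = [P(Y=1) − p₀] / P(Y=1).
PAF = (0.33363 − 0.080045) / 0.33363 ≈ 0.7601

PAF ≈ 0.760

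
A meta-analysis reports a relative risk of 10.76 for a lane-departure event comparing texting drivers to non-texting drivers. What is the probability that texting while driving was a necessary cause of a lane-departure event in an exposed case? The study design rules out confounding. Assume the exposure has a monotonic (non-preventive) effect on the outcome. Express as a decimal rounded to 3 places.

Under exogeneity and monotonicity, PN = (RR − 1) / RR = 1 − 1/RR.
PN = (10.76 − 1) / 10.76 = 9.76 / 10.76 ≈ 0.9071

PN ≈ 0.907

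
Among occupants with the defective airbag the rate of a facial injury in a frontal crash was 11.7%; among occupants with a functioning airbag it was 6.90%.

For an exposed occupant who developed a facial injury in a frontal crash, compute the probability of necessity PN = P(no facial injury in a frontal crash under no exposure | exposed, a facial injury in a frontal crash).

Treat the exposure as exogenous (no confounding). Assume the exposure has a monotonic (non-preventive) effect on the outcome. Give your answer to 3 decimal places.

PN ≈ 0.410

p₁ = 0.117, p₀ = 0.069.
Under exogeneity and monotonicity, PN = (p₁ − p₀) / p₁.
PN = (0.117 − 0.069) / 0.117 = 0.048 / 0.117 ≈ 0.4103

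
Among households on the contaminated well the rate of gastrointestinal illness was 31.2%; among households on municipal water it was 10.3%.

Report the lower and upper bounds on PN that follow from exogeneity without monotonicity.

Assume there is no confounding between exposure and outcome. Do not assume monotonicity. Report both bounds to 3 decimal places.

p₁ = 0.312, p₀ = 0.103.
Under exogeneity alone the bounds on PN are max{0,(p₁−p₀)/p₁} ≤ PN ≤ min{1,(1−p₀)/p₁}.
  lower = (p₁ − p₀)/p₁ = 0.209 / 0.312 ≈ 0.6699
  upper = min{1, (1 − p₀)/p₁} = 0.897 / 0.312 ≈ 2.8750 → capped at 1

0.670 ≤ PN ≤ 1.000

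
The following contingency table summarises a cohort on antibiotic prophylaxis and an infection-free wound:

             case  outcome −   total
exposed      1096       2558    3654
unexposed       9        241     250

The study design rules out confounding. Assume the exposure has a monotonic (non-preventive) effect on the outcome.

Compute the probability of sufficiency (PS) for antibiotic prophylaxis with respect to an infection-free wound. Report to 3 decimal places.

PS ≈ 0.274

p₁ = P(outcome | exposed) = 1096/3654 = 0.29995
p₀ = P(outcome | unexposed) = 9/250 = 0.036
Under exogeneity and monotonicity, PS = (p₁ − p₀)/(1 − p₀).
PS = (0.29995 − 0.036) / 0.964 ≈ 0.2738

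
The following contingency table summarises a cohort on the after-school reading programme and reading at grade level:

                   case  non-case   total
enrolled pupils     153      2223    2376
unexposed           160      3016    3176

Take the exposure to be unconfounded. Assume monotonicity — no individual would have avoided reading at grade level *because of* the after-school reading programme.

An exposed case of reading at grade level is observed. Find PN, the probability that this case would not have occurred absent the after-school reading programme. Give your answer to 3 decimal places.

PN ≈ 0.218

p₁ = P(outcome | exposed) = 153/2376 = 0.064394
p₀ = P(outcome | unexposed) = 160/3176 = 0.050378
Under exogeneity and monotonicity, PN = (p₁ − p₀)/p₁.
PN = (0.064394 − 0.050378) / 0.064394 ≈ 0.2177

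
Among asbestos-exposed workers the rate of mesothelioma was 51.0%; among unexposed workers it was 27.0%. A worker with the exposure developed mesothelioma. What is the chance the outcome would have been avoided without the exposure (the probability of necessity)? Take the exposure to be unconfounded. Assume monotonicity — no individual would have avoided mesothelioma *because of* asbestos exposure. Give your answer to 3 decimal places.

p₁ = 0.51, p₀ = 0.27.
Under exogeneity and monotonicity, PN = (p₁ − p₀) / p₁.
PN = (0.51 − 0.27) / 0.51 = 0.24 / 0.51 ≈ 0.4706

PN ≈ 0.471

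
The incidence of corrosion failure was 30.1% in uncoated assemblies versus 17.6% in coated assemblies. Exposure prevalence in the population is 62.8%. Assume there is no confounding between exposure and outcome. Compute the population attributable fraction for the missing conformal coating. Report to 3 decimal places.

p₁ = 0.301, p₀ = 0.176.
Overall risk P(Y=1) = π·p₁ + (1−π)·p₀ = 0.628×0.301 + 0.372×0.176 = 0.2545.
Under exogeneity, PAF = [P(Y=1) − p₀] / P(Y=1).
PAF = (0.2545 − 0.176) / 0.2545 ≈ 0.3084

PAF ≈ 0.308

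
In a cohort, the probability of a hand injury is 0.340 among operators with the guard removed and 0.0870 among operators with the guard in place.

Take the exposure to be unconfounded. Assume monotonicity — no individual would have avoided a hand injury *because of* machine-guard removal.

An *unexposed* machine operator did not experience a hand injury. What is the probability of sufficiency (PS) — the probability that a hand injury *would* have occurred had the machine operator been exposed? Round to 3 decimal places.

Let p₁ = 0.34, p₀ = 0.087.
Under exogeneity and monotonicity, PS = (p₁ − p₀) / (1 − p₀).
PS = (0.34 − 0.087) / (1 − 0.087) = 0.253 / 0.913 ≈ 0.2771

PS ≈ 0.277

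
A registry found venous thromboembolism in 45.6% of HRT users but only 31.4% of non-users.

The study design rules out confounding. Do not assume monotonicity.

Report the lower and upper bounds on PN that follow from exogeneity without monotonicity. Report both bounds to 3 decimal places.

p₁ = 0.456, p₀ = 0.314.
Under exogeneity alone the bounds on PN are max{0,(p₁−p₀)/p₁} ≤ PN ≤ min{1,(1−p₀)/p₁}.
  lower = (p₁ − p₀)/p₁ = 0.142 / 0.456 ≈ 0.3114
  upper = min{1, (1 − p₀)/p₁} = 0.686 / 0.456 ≈ 1.5044 → capped at 1

0.311 ≤ PN ≤ 1.000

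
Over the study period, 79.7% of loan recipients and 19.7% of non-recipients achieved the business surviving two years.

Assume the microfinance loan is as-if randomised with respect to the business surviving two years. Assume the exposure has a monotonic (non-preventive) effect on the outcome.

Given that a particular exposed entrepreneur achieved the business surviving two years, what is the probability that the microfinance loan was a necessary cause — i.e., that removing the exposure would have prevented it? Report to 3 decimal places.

PN ≈ 0.753

p₁ = 0.797, p₀ = 0.197.
Under exogeneity and monotonicity, PN = (p₁ − p₀) / p₁.
PN = (0.797 − 0.197) / 0.797 = 0.6 / 0.797 ≈ 0.7528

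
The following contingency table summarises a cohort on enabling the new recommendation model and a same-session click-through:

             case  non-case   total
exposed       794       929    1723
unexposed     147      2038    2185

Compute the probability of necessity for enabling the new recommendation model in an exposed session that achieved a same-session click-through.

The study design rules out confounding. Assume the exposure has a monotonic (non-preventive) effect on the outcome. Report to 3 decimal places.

PN ≈ 0.854

p₁ = P(outcome | exposed) = 794/1723 = 0.46082
p₀ = P(outcome | unexposed) = 147/2185 = 0.067277
Under exogeneity and monotonicity, PN = (p₁ − p₀)/p₁.
PN = (0.46082 − 0.067277) / 0.46082 ≈ 0.8540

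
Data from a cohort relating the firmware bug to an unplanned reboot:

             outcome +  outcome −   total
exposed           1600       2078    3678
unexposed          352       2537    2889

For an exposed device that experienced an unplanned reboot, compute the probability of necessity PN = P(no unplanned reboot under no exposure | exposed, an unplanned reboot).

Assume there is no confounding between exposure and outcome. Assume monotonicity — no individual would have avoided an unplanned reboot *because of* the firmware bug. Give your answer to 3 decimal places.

PN ≈ 0.720

p₁ = P(outcome | exposed) = 1600/3678 = 0.43502
p₀ = P(outcome | unexposed) = 352/2889 = 0.12184
Under exogeneity and monotonicity, PN = (p₁ − p₀) / p₁.
PN = (0.43502 − 0.12184) / 0.43502 = 0.31318 / 0.43502 ≈ 0.7199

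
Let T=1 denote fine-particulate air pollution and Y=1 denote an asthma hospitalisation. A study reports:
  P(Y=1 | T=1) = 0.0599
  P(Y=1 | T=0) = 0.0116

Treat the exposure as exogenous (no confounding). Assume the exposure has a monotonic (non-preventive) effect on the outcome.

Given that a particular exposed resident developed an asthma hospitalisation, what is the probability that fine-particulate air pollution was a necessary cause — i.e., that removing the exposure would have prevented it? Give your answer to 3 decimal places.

Let p₁ = 0.0599, p₀ = 0.0116.
Under exogeneity and monotonicity, PN = (p₁ − p₀) / p₁.
PN = (0.0599 − 0.0116) / 0.0599 = 0.0483 / 0.0599 ≈ 0.8063

PN ≈ 0.806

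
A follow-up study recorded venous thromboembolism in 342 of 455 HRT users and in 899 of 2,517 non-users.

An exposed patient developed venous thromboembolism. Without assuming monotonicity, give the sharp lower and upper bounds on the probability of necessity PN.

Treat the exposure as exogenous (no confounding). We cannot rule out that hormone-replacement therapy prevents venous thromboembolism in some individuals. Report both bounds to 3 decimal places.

0.525 ≤ PN ≤ 0.855

p₁ = P(outcome | exposed) = 342/455 = 0.75165
p₀ = P(outcome | unexposed) = 899/2517 = 0.35717
Under exogeneity alone the bounds on PN are max{0,(p₁−p₀)/p₁} ≤ PN ≤ min{1,(1−p₀)/p₁}.
  lower = (p₁ − p₀)/p₁ = 0.39448 / 0.75165 ≈ 0.5248
  upper = min{1, (1 − p₀)/p₁} = 0.64283 / 0.75165 ≈ 0.8552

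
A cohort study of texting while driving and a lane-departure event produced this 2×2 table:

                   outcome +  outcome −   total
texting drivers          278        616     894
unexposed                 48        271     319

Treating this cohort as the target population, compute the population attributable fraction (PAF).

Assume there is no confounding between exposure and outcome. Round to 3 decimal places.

p₁ = P(outcome | exposed) = 278/894 = 0.31096
p₀ = P(outcome | unexposed) = 48/319 = 0.15047
Exposure prevalence π = 894/1213 = 0.73702; overall risk P(Y=1) = 0.26876.
Under exogeneity, PAF = [P(Y=1) − p₀]/P(Y=1).
PAF = (0.26876 − 0.15047) / 0.26876 ≈ 0.4401

PAF ≈ 0.440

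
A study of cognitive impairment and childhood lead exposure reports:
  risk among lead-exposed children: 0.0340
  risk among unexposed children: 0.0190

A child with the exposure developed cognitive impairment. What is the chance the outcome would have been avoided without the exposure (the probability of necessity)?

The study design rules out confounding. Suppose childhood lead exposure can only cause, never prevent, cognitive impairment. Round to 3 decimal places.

PN ≈ 0.441

Let p₁ = 0.034, p₀ = 0.019.
Under exogeneity and monotonicity, PN = (p₁ − p₀) / p₁.
PN = (0.034 − 0.019) / 0.034 = 0.015 / 0.034 ≈ 0.4412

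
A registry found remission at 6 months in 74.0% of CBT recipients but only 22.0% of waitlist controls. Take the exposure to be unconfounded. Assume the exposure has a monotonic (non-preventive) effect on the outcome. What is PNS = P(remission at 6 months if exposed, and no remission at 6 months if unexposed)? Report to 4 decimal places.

PNS ≈ 0.5200

p₁ = 0.74, p₀ = 0.22.
Under exogeneity and monotonicity, PNS = p₁ − p₀.
PNS = 0.74 − 0.22 = 0.52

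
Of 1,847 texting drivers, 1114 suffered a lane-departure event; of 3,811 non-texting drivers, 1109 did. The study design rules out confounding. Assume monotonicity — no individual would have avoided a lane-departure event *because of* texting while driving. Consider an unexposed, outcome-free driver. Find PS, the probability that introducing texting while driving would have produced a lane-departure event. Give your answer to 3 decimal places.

p₁ = P(outcome | exposed) = 1114/1847 = 0.60314
p₀ = P(outcome | unexposed) = 1109/3811 = 0.291
Under exogeneity and monotonicity, PS = (p₁ − p₀) / (1 − p₀).
PS = (0.60314 − 0.291) / (1 − 0.291) = 0.31214 / 0.709 ≈ 0.4403

PS ≈ 0.440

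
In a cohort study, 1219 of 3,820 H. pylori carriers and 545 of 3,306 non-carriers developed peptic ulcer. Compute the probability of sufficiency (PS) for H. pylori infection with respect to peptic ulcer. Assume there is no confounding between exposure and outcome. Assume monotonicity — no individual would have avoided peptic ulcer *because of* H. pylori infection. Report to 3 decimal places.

PS ≈ 0.185

p₁ = P(outcome | exposed) = 1219/3820 = 0.31911
p₀ = P(outcome | unexposed) = 545/3306 = 0.16485
Under exogeneity and monotonicity, PS = (p₁ − p₀) / (1 − p₀).
PS = (0.31911 − 0.16485) / (1 − 0.16485) = 0.15426 / 0.83515 ≈ 0.1847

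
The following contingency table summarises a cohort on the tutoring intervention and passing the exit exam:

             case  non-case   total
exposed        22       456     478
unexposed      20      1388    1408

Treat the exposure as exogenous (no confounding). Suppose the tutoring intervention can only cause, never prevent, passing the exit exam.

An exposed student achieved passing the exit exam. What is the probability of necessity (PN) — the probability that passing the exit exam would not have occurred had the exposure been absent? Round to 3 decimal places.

PN ≈ 0.691

p₁ = P(outcome | exposed) = 22/478 = 0.046025
p₀ = P(outcome | unexposed) = 20/1408 = 0.014205
Under exogeneity and monotonicity, PN = (p₁ − p₀)/p₁.
PN = (0.046025 − 0.014205) / 0.046025 ≈ 0.6914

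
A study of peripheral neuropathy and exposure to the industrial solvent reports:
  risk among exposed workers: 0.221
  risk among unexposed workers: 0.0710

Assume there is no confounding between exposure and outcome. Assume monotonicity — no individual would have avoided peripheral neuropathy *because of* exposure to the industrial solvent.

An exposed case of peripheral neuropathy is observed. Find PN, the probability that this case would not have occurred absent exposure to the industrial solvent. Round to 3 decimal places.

PN ≈ 0.679

Let p₁ = 0.221, p₀ = 0.071.
Under exogeneity and monotonicity, PN = (p₁ − p₀) / p₁.
PN = (0.221 − 0.071) / 0.221 = 0.15 / 0.221 ≈ 0.6787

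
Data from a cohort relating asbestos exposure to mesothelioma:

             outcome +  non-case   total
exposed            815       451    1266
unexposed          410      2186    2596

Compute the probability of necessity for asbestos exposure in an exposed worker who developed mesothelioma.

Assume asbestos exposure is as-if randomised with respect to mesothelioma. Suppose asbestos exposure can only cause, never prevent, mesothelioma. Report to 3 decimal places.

p₁ = P(outcome | exposed) = 815/1266 = 0.64376
p₀ = P(outcome | unexposed) = 410/2596 = 0.15794
Under exogeneity and monotonicity, PN = (p₁ − p₀)/p₁.
PN = (0.64376 − 0.15794) / 0.64376 ≈ 0.7547

PN ≈ 0.755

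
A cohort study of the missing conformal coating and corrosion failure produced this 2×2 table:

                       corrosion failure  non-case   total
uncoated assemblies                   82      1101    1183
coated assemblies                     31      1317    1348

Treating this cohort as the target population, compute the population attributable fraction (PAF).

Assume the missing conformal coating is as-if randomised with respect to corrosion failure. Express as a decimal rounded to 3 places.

p₁ = P(outcome | exposed) = 82/1183 = 0.069315
p₀ = P(outcome | unexposed) = 31/1348 = 0.022997
Exposure prevalence π = 1183/2531 = 0.4674; overall risk P(Y=1) = 0.044646.
Under exogeneity, PAF = [P(Y=1) − p₀]/P(Y=1).
PAF = (0.044646 − 0.022997) / 0.044646 ≈ 0.4849

PAF ≈ 0.485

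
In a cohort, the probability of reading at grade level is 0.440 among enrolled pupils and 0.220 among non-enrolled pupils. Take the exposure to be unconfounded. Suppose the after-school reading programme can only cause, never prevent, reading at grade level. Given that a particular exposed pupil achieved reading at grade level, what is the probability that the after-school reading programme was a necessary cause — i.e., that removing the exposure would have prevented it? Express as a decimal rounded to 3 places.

PN ≈ 0.500

Let p₁ = 0.44, p₀ = 0.22.
Under exogeneity and monotonicity, PN = (p₁ − p₀) / p₁.
PN = (0.44 − 0.22) / 0.44 = 0.22 / 0.44 ≈ 0.5000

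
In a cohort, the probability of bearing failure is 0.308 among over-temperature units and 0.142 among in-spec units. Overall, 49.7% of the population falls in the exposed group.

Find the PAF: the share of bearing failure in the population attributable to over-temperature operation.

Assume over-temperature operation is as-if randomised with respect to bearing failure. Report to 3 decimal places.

PAF ≈ 0.367

Let p₁ = 0.308, p₀ = 0.142.
Overall risk P(Y=1) = π·p₁ + (1−π)·p₀ = 0.497×0.308 + 0.503×0.142 = 0.2245.
Under exogeneity, PAF = [P(Y=1) − p₀] / P(Y=1).
PAF = (0.2245 − 0.142) / 0.2245 ≈ 0.3675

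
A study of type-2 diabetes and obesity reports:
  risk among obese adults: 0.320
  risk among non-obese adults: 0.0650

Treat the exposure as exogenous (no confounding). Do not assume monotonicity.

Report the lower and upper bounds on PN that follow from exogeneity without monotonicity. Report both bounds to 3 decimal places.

Let p₁ = 0.32, p₀ = 0.065.
Under exogeneity alone the bounds on PN are max{0,(p₁−p₀)/p₁} ≤ PN ≤ min{1,(1−p₀)/p₁}.
  lower = (p₁ − p₀)/p₁ = 0.255 / 0.32 ≈ 0.7969
  upper = min{1, (1 − p₀)/p₁} = 0.935 / 0.32 ≈ 2.9219 → capped at 1

0.797 ≤ PN ≤ 1.000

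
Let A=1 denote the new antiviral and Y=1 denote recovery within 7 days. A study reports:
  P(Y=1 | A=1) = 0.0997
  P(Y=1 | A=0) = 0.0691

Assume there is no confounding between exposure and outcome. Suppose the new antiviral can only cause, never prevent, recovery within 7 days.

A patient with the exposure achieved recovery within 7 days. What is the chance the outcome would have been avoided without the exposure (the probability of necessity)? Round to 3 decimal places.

PN ≈ 0.307

Let p₁ = 0.0997, p₀ = 0.0691.
Under exogeneity and monotonicity, PN = (p₁ − p₀) / p₁.
PN = (0.0997 − 0.0691) / 0.0997 = 0.0306 / 0.0997 ≈ 0.3069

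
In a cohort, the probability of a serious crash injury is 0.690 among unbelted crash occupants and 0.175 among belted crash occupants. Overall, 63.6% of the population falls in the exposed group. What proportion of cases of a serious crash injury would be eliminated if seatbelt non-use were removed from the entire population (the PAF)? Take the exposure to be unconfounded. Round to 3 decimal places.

Let p₁ = 0.69, p₀ = 0.175.
Overall risk P(Y=1) = π·p₁ + (1−π)·p₀ = 0.636×0.69 + 0.364×0.175 = 0.50254.
Under exogeneity, PAF = [P(Y=1) − p₀] / P(Y=1).
PAF = (0.50254 − 0.175) / 0.50254 ≈ 0.6518

PAF ≈ 0.652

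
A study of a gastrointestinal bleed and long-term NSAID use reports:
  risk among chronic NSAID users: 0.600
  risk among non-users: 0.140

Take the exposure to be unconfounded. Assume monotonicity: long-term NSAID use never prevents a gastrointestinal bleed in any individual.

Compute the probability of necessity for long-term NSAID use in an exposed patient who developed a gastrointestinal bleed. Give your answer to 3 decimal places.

Let p₁ = 0.6, p₀ = 0.14.
Under exogeneity and monotonicity, PN = (p₁ − p₀) / p₁.
PN = (0.6 − 0.14) / 0.6 = 0.46 / 0.6 ≈ 0.7667

PN ≈ 0.767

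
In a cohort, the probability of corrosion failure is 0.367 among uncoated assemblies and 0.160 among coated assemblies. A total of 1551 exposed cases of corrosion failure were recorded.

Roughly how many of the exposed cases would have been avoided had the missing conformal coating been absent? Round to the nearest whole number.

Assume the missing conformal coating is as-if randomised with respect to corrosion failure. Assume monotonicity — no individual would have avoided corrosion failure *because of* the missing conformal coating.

about 875 cases

Let p₁ = 0.367, p₀ = 0.16.
PN = (p₁ − p₀)/p₁ = (0.367 − 0.16) / 0.367 ≈ 0.56403.
Attributable cases ≈ PN × (exposed cases) = 0.56403 × 1551 ≈ 874.81.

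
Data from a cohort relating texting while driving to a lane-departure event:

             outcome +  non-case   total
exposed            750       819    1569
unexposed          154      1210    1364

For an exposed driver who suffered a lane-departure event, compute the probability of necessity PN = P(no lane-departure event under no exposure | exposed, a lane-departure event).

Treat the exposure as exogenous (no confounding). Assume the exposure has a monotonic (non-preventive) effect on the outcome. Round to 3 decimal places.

PN ≈ 0.764

p₁ = P(outcome | exposed) = 750/1569 = 0.47801
p₀ = P(outcome | unexposed) = 154/1364 = 0.1129
Under exogeneity and monotonicity, PN = (p₁ − p₀) / p₁.
PN = (0.47801 − 0.1129) / 0.47801 = 0.36511 / 0.47801 ≈ 0.7638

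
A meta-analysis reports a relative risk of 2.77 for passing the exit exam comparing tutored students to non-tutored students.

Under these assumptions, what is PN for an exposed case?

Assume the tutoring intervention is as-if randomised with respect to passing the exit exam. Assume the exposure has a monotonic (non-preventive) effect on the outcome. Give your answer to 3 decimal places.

PN ≈ 0.639

Under exogeneity and monotonicity, PN = (RR − 1) / RR = 1 − 1/RR.
PN = (2.77 − 1) / 2.77 = 1.77 / 2.77 ≈ 0.6390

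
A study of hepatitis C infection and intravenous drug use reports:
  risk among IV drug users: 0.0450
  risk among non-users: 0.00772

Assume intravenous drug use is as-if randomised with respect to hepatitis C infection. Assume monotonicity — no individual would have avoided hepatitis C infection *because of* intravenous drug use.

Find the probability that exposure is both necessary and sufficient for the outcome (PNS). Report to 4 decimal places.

PNS ≈ 0.0373

Let p₁ = 0.045, p₀ = 0.00772.
Under exogeneity and monotonicity, PNS = p₁ − p₀.
PNS = 0.045 − 0.00772 = 0.03728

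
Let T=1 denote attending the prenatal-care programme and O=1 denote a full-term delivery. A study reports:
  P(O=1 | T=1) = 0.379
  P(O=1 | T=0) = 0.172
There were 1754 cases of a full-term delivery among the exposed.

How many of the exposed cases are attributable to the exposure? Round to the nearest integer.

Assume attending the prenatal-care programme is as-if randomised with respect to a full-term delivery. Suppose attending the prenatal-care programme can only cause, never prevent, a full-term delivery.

Let p₁ = 0.379, p₀ = 0.172.
PN = (p₁ − p₀)/p₁ = (0.379 − 0.172) / 0.379 ≈ 0.54617.
Attributable cases ≈ PN × (exposed cases) = 0.54617 × 1754 ≈ 957.99.

about 958 cases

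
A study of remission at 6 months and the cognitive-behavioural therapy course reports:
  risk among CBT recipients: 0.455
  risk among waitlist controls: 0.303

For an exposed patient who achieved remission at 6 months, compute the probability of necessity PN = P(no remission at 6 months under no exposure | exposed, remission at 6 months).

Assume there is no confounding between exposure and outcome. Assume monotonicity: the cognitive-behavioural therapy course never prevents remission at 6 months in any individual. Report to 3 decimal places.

PN ≈ 0.334

Let p₁ = 0.455, p₀ = 0.303.
Under exogeneity and monotonicity, PN = (p₁ − p₀) / p₁.
PN = (0.455 − 0.303) / 0.455 = 0.152 / 0.455 ≈ 0.3341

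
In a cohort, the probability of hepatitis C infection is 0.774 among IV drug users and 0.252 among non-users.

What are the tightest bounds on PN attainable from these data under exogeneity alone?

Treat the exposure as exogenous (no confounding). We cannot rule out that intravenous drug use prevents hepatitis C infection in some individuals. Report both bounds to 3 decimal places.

Let p₁ = 0.774, p₀ = 0.252.
Under exogeneity alone the bounds on PN are max{0,(p₁−p₀)/p₁} ≤ PN ≤ min{1,(1−p₀)/p₁}.
  lower = (p₁ − p₀)/p₁ = 0.522 / 0.774 ≈ 0.6744
  upper = min{1, (1 − p₀)/p₁} = 0.748 / 0.774 ≈ 0.9664

0.674 ≤ PN ≤ 0.966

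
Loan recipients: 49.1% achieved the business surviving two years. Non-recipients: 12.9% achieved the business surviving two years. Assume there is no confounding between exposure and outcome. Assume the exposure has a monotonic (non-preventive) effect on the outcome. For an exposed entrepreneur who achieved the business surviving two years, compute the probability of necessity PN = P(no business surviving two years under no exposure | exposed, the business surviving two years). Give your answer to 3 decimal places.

PN ≈ 0.737

p₁ = 0.491, p₀ = 0.129.
Under exogeneity and monotonicity, PN = (p₁ − p₀) / p₁.
PN = (0.491 − 0.129) / 0.491 = 0.362 / 0.491 ≈ 0.7373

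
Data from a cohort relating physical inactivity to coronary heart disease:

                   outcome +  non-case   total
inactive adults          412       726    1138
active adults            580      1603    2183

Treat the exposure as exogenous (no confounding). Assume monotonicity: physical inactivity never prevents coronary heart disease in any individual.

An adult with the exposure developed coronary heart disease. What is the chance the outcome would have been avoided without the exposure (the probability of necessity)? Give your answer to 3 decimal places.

PN ≈ 0.266

p₁ = P(outcome | exposed) = 412/1138 = 0.36204
p₀ = P(outcome | unexposed) = 580/2183 = 0.26569
Under exogeneity and monotonicity, PN = (p₁ − p₀) / p₁.
PN = (0.36204 − 0.26569) / 0.36204 = 0.096349 / 0.36204 ≈ 0.2661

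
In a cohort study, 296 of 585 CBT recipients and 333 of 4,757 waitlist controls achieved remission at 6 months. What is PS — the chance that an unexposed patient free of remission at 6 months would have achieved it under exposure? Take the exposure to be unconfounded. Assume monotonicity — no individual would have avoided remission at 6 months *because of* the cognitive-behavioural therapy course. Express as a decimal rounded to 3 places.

PS ≈ 0.469

p₁ = P(outcome | exposed) = 296/585 = 0.50598
p₀ = P(outcome | unexposed) = 333/4757 = 0.070002
Under exogeneity and monotonicity, PS = (p₁ − p₀) / (1 − p₀).
PS = (0.50598 − 0.070002) / (1 − 0.070002) = 0.43598 / 0.93 ≈ 0.4688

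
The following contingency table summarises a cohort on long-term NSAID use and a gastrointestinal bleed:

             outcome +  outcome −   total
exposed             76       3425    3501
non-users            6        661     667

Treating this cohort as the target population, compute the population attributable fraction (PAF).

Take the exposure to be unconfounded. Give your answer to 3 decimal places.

PAF ≈ 0.543

p₁ = P(outcome | exposed) = 76/3501 = 0.021708
p₀ = P(outcome | unexposed) = 6/667 = 0.0089955
Exposure prevalence π = 3501/4168 = 0.83997; overall risk P(Y=1) = 0.019674.
Under exogeneity, PAF = [P(Y=1) − p₀]/P(Y=1).
PAF = (0.019674 − 0.0089955) / 0.019674 ≈ 0.5428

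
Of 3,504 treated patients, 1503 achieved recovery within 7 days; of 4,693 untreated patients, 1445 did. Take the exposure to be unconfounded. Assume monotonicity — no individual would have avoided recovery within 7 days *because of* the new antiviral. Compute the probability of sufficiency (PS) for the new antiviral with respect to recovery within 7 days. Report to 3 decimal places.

PS ≈ 0.175

p₁ = P(outcome | exposed) = 1503/3504 = 0.42894
p₀ = P(outcome | unexposed) = 1445/4693 = 0.30791
Under exogeneity and monotonicity, PS = (p₁ − p₀) / (1 − p₀).
PS = (0.42894 − 0.30791) / (1 − 0.30791) = 0.12103 / 0.69209 ≈ 0.1749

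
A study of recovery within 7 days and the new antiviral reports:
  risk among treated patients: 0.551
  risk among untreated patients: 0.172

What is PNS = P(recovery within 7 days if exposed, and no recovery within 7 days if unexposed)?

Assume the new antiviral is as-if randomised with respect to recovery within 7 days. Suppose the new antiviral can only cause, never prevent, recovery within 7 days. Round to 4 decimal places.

Let p₁ = 0.551, p₀ = 0.172.
Under exogeneity and monotonicity, PNS = p₁ − p₀.
PNS = 0.551 − 0.172 = 0.379

PNS ≈ 0.3790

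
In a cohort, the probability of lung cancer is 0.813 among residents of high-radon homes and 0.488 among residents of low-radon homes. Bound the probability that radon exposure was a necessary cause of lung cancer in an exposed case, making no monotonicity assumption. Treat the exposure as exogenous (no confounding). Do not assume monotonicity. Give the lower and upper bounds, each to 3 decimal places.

Let p₁ = 0.813, p₀ = 0.488.
Under exogeneity alone the bounds on PN are max{0,(p₁−p₀)/p₁} ≤ PN ≤ min{1,(1−p₀)/p₁}.
  lower = (p₁ − p₀)/p₁ = 0.325 / 0.813 ≈ 0.3998
  upper = min{1, (1 − p₀)/p₁} = 0.512 / 0.813 ≈ 0.6298

0.400 ≤ PN ≤ 0.630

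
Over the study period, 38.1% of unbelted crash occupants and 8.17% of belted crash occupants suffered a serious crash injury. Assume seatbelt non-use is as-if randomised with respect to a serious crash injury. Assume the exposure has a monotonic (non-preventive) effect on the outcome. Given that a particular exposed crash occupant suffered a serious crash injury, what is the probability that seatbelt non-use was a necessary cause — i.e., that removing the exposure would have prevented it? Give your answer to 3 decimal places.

PN ≈ 0.786

p₁ = 0.381, p₀ = 0.0817.
Under exogeneity and monotonicity, PN = (p₁ − p₀) / p₁.
PN = (0.381 − 0.0817) / 0.381 = 0.2993 / 0.381 ≈ 0.7856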